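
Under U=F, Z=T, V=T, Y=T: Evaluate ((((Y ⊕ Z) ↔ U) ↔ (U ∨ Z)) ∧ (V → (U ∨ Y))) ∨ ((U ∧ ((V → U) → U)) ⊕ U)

T

Y ⊕ Z = T ⊕ T = F
(Y ⊕ Z) ↔ U = F ↔ F = T
U ∨ Z = F ∨ T = T
((Y ⊕ Z) ↔ U) ↔ (U ∨ Z) = T ↔ T = T
U ∨ Y = F ∨ T = T
V → (U ∨ Y) = T → T = T
(((Y ⊕ Z) ↔ U) ↔ (U ∨ Z)) ∧ (V → (U ∨ Y)) = T ∧ T = T
V → U = T → F = F
(V → U) → U = F → F = T
U ∧ ((V → U) → U) = F ∧ T = F
(U ∧ ((V → U) → U)) ⊕ U = F ⊕ F = F
((((Y ⊕ Z) ↔ U) ↔ (U ∨ Z)) ∧ (V → (U ∨ Y))) ∨ ((U ∧ ((V → U) → U)) ⊕ U) = T ∨ F = T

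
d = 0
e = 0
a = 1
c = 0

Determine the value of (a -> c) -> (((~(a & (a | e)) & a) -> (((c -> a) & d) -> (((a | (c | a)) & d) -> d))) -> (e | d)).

1

a -> c = 1 -> 0 = 0
a | e = 1 | 0 = 1
a & (a | e) = 1 & 1 = 1
~(a & (a | e)) = ~1 = 0
~(a & (a | e)) & a = 0 & 1 = 0
c -> a = 0 -> 1 = 1
(c -> a) & d = 1 & 0 = 0
c | a = 0 | 1 = 1
a | (c | a) = 1 | 1 = 1
(a | (c | a)) & d = 1 & 0 = 0
((a | (c | a)) & d) -> d = 0 -> 0 = 1
((c -> a) & d) -> (((a | (c | a)) & d) -> d) = 0 -> 1 = 1
(~(a & (a | e)) & a) -> (((c -> a) & d) -> (((a | (c | a)) & d) -> d)) = 0 -> 1 = 1
e | d = 0 | 0 = 0
((~(a & (a | e)) & a) -> (((c -> a) & d) -> (((a | (c | a)) & d) -> d))) -> (e | d) = 1 -> 0 = 0
(a -> c) -> (((~(a & (a | e)) & a) -> (((c -> a) & d) -> (((a | (c | a)) & d) -> d))) -> (e | d)) = 0 -> 0 = 1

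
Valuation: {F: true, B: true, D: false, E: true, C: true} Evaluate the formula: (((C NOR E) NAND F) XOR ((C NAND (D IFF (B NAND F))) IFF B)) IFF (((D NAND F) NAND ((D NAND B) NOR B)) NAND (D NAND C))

false

C NOR E = true NOR true = false
(C NOR E) NAND F = false NAND true = true
B NAND F = true NAND true = false
D IFF (B NAND F) = false IFF false = true
C NAND (D IFF (B NAND F)) = true NAND true = false
(C NAND (D IFF (B NAND F))) IFF B = false IFF true = false
((C NOR E) NAND F) XOR ((C NAND (D IFF (B NAND F))) IFF B) = true XOR false = true
D NAND F = false NAND true = true
D NAND B = false NAND true = true
(D NAND B) NOR B = true NOR true = false
(D NAND F) NAND ((D NAND B) NOR B) = true NAND false = true
D NAND C = false NAND true = true
((D NAND F) NAND ((D NAND B) NOR B)) NAND (D NAND C) = true NAND true = false
(((C NOR E) NAND F) XOR ((C NAND (D IFF (B NAND F))) IFF B)) IFF (((D NAND F) NAND ((D NAND B) NOR B)) NAND (D NAND C)) = true IFF false = false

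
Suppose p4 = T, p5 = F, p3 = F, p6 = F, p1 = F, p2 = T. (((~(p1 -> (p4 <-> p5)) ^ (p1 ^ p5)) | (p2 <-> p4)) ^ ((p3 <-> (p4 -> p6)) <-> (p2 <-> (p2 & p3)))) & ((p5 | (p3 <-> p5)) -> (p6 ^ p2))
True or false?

T

p4 <-> p5 = T <-> F = F
p1 -> (p4 <-> p5) = F -> F = T
~(p1 -> (p4 <-> p5)) = ~T = F
p1 ^ p5 = F ^ F = F
~(p1 -> (p4 <-> p5)) ^ (p1 ^ p5) = F ^ F = F
p2 <-> p4 = T <-> T = T
(~(p1 -> (p4 <-> p5)) ^ (p1 ^ p5)) | (p2 <-> p4) = F | T = T
p4 -> p6 = T -> F = F
p3 <-> (p4 -> p6) = F <-> F = T
p2 & p3 = T & F = F
p2 <-> (p2 & p3) = T <-> F = F
(p3 <-> (p4 -> p6)) <-> (p2 <-> (p2 & p3)) = T <-> F = F
((~(p1 -> (p4 <-> p5)) ^ (p1 ^ p5)) | (p2 <-> p4)) ^ ((p3 <-> (p4 -> p6)) <-> (p2 <-> (p2 & p3))) = T ^ F = T
p3 <-> p5 = F <-> F = T
p5 | (p3 <-> p5) = F | T = T
p6 ^ p2 = F ^ T = T
(p5 | (p3 <-> p5)) -> (p6 ^ p2) = T -> T = T
(((~(p1 -> (p4 <-> p5)) ^ (p1 ^ p5)) | (p2 <-> p4)) ^ ((p3 <-> (p4 -> p6)) <-> (p2 <-> (p2 & p3)))) & ((p5 | (p3 <-> p5)) -> (p6 ^ p2)) = T & T = T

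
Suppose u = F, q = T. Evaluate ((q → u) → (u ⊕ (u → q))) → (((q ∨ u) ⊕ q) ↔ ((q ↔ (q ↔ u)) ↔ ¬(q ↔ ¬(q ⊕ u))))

T

Substituting u=F, q=T:
q → u = T → F = F
u → q = F → T = T
u ⊕ (u → q) = F ⊕ T = T
(q → u) → (u ⊕ (u → q)) = F → T = T
q ∨ u = T ∨ F = T
(q ∨ u) ⊕ q = T ⊕ T = F
q ↔ u = T ↔ F = F
q ↔ (q ↔ u) = T ↔ F = F
q ⊕ u = T ⊕ F = T
¬(q ⊕ u) = ¬T = F
q ↔ ¬(q ⊕ u) = T ↔ F = F
¬(q ↔ ¬(q ⊕ u)) = ¬F = T
(q ↔ (q ↔ u)) ↔ ¬(q ↔ ¬(q ⊕ u)) = F ↔ T = F
((q ∨ u) ⊕ q) ↔ ((q ↔ (q ↔ u)) ↔ ¬(q ↔ ¬(q ⊕ u))) = F ↔ F = T
((q → u) → (u ⊕ (u → q))) → (((q ∨ u) ⊕ q) ↔ ((q ↔ (q ↔ u)) ↔ ¬(q ↔ ¬(q ⊕ u)))) = T → T = T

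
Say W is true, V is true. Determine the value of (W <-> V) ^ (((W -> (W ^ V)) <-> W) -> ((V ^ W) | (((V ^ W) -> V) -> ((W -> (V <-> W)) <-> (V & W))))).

Substituting W=True, V=True:
W <-> V = True <-> True = True
W ^ V = True ^ True = False
W -> (W ^ V) = True -> False = False
(W -> (W ^ V)) <-> W = False <-> True = False
V ^ W = True ^ True = False
V ^ W = True ^ True = False
(V ^ W) -> V = False -> True = True
V <-> W = True <-> True = True
W -> (V <-> W) = True -> True = True
V & W = True & True = True
(W -> (V <-> W)) <-> (V & W) = True <-> True = True
((V ^ W) -> V) -> ((W -> (V <-> W)) <-> (V & W)) = True -> True = True
(V ^ W) | (((V ^ W) -> V) -> ((W -> (V <-> W)) <-> (V & W))) = False | True = True
((W -> (W ^ V)) <-> W) -> ((V ^ W) | (((V ^ W) -> V) -> ((W -> (V <-> W)) <-> (V & W)))) = False -> True = True
(W <-> V) ^ (((W -> (W ^ V)) <-> W) -> ((V ^ W) | (((V ^ W) -> V) -> ((W -> (V <-> W)) <-> (V & W))))) = True ^ True = False

False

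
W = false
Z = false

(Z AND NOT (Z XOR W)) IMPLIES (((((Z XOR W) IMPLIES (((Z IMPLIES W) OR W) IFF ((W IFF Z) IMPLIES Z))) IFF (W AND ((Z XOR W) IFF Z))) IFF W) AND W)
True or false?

true

Z XOR W = false XOR false = false
NOT (Z XOR W) = NOT false = true
Z AND NOT (Z XOR W) = false AND true = false
Z XOR W = false XOR false = false
Z IMPLIES W = false IMPLIES false = true
(Z IMPLIES W) OR W = true OR false = true
W IFF Z = false IFF false = true
(W IFF Z) IMPLIES Z = true IMPLIES false = false
((Z IMPLIES W) OR W) IFF ((W IFF Z) IMPLIES Z) = true IFF false = false
(Z XOR W) IMPLIES (((Z IMPLIES W) OR W) IFF ((W IFF Z) IMPLIES Z)) = false IMPLIES false = true
Z XOR W = false XOR false = false
(Z XOR W) IFF Z = false IFF false = true
W AND ((Z XOR W) IFF Z) = false AND true = false
((Z XOR W) IMPLIES (((Z IMPLIES W) OR W) IFF ((W IFF Z) IMPLIES Z))) IFF (W AND ((Z XOR W) IFF Z)) = true IFF false = false
(((Z XOR W) IMPLIES (((Z IMPLIES W) OR W) IFF ((W IFF Z) IMPLIES Z))) IFF (W AND ((Z XOR W) IFF Z))) IFF W = false IFF false = true
((((Z XOR W) IMPLIES (((Z IMPLIES W) OR W) IFF ((W IFF Z) IMPLIES Z))) IFF (W AND ((Z XOR W) IFF Z))) IFF W) AND W = true AND false = false
(Z AND NOT (Z XOR W)) IMPLIES (((((Z XOR W) IMPLIES (((Z IMPLIES W) OR W) IFF ((W IFF Z) IMPLIES Z))) IFF (W AND ((Z XOR W) IFF Z))) IFF W) AND W) = false IMPLIES false = true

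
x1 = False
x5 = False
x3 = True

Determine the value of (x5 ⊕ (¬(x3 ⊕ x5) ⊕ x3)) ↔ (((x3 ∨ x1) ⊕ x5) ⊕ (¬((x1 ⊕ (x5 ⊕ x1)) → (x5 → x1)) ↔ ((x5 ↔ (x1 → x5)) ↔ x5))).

x3 ⊕ x5 = True ⊕ False = True
¬(x3 ⊕ x5) = ¬True = False
¬(x3 ⊕ x5) ⊕ x3 = False ⊕ True = True
x5 ⊕ (¬(x3 ⊕ x5) ⊕ x3) = False ⊕ True = True
x3 ∨ x1 = True ∨ False = True
(x3 ∨ x1) ⊕ x5 = True ⊕ False = True
x5 ⊕ x1 = False ⊕ False = False
x1 ⊕ (x5 ⊕ x1) = False ⊕ False = False
x5 → x1 = False → False = True
(x1 ⊕ (x5 ⊕ x1)) → (x5 → x1) = False → True = True
¬((x1 ⊕ (x5 ⊕ x1)) → (x5 → x1)) = ¬True = False
x1 → x5 = False → False = True
x5 ↔ (x1 → x5) = False ↔ True = False
(x5 ↔ (x1 → x5)) ↔ x5 = False ↔ False = True
¬((x1 ⊕ (x5 ⊕ x1)) → (x5 → x1)) ↔ ((x5 ↔ (x1 → x5)) ↔ x5) = False ↔ True = False
((x3 ∨ x1) ⊕ x5) ⊕ (¬((x1 ⊕ (x5 ⊕ x1)) → (x5 → x1)) ↔ ((x5 ↔ (x1 → x5)) ↔ x5)) = True ⊕ False = True
(x5 ⊕ (¬(x3 ⊕ x5) ⊕ x3)) ↔ (((x3 ∨ x1) ⊕ x5) ⊕ (¬((x1 ⊕ (x5 ⊕ x1)) → (x5 → x1)) ↔ ((x5 ↔ (x1 → x5)) ↔ x5))) = True ↔ True = True

True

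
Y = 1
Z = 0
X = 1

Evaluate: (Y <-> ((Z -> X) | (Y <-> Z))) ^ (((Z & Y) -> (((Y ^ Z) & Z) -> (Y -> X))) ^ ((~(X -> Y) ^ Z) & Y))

0

Substituting Y=1, Z=0, X=1:
Z -> X = 0 -> 1 = 1
Y <-> Z = 1 <-> 0 = 0
(Z -> X) | (Y <-> Z) = 1 | 0 = 1
Y <-> ((Z -> X) | (Y <-> Z)) = 1 <-> 1 = 1
Z & Y = 0 & 1 = 0
Y ^ Z = 1 ^ 0 = 1
(Y ^ Z) & Z = 1 & 0 = 0
Y -> X = 1 -> 1 = 1
((Y ^ Z) & Z) -> (Y -> X) = 0 -> 1 = 1
(Z & Y) -> (((Y ^ Z) & Z) -> (Y -> X)) = 0 -> 1 = 1
X -> Y = 1 -> 1 = 1
~(X -> Y) = ~1 = 0
~(X -> Y) ^ Z = 0 ^ 0 = 0
(~(X -> Y) ^ Z) & Y = 0 & 1 = 0
((Z & Y) -> (((Y ^ Z) & Z) -> (Y -> X))) ^ ((~(X -> Y) ^ Z) & Y) = 1 ^ 0 = 1
(Y <-> ((Z -> X) | (Y <-> Z))) ^ (((Z & Y) -> (((Y ^ Z) & Z) -> (Y -> X))) ^ ((~(X -> Y) ^ Z) & Y)) = 1 ^ 1 = 0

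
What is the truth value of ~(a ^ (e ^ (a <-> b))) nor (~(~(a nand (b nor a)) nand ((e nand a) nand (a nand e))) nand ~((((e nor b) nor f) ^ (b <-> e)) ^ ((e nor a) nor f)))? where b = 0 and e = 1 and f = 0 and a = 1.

0

a <-> b = 1 <-> 0 = 0
e ^ (a <-> b) = 1 ^ 0 = 1
a ^ (e ^ (a <-> b)) = 1 ^ 1 = 0
~(a ^ (e ^ (a <-> b))) = ~0 = 1
b nor a = 0 nor 1 = 0
a nand (b nor a) = 1 nand 0 = 1
~(a nand (b nor a)) = ~1 = 0
e nand a = 1 nand 1 = 0
a nand e = 1 nand 1 = 0
(e nand a) nand (a nand e) = 0 nand 0 = 1
~(a nand (b nor a)) nand ((e nand a) nand (a nand e)) = 0 nand 1 = 1
~(~(a nand (b nor a)) nand ((e nand a) nand (a nand e))) = ~1 = 0
e nor b = 1 nor 0 = 0
(e nor b) nor f = 0 nor 0 = 1
b <-> e = 0 <-> 1 = 0
((e nor b) nor f) ^ (b <-> e) = 1 ^ 0 = 1
e nor a = 1 nor 1 = 0
(e nor a) nor f = 0 nor 0 = 1
(((e nor b) nor f) ^ (b <-> e)) ^ ((e nor a) nor f) = 1 ^ 1 = 0
~((((e nor b) nor f) ^ (b <-> e)) ^ ((e nor a) nor f)) = ~0 = 1
~(~(a nand (b nor a)) nand ((e nand a) nand (a nand e))) nand ~((((e nor b) nor f) ^ (b <-> e)) ^ ((e nor a) nor f)) = 0 nand 1 = 1
~(a ^ (e ^ (a <-> b))) nor (~(~(a nand (b nor a)) nand ((e nand a) nand (a nand e))) nand ~((((e nor b) nor f) ^ (b <-> e)) ^ ((e nor a) nor f))) = 1 nor 1 = 0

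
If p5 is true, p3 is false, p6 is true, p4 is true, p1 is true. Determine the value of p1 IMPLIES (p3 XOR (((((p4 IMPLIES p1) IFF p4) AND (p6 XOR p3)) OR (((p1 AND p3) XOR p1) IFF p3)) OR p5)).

T

p4 IMPLIES p1 = T IMPLIES T = T
(p4 IMPLIES p1) IFF p4 = T IFF T = T
p6 XOR p3 = T XOR F = T
((p4 IMPLIES p1) IFF p4) AND (p6 XOR p3) = T AND T = T
p1 AND p3 = T AND F = F
(p1 AND p3) XOR p1 = F XOR T = T
((p1 AND p3) XOR p1) IFF p3 = T IFF F = F
(((p4 IMPLIES p1) IFF p4) AND (p6 XOR p3)) OR (((p1 AND p3) XOR p1) IFF p3) = T OR F = T
((((p4 IMPLIES p1) IFF p4) AND (p6 XOR p3)) OR (((p1 AND p3) XOR p1) IFF p3)) OR p5 = T OR T = T
p3 XOR (((((p4 IMPLIES p1) IFF p4) AND (p6 XOR p3)) OR (((p1 AND p3) XOR p1) IFF p3)) OR p5) = F XOR T = T
p1 IMPLIES (p3 XOR (((((p4 IMPLIES p1) IFF p4) AND (p6 XOR p3)) OR (((p1 AND p3) XOR p1) IFF p3)) OR p5)) = T IMPLIES T = T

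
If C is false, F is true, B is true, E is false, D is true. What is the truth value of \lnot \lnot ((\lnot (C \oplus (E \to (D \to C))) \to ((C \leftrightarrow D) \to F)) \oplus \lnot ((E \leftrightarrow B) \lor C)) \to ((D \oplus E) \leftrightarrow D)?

\text{True}

D \to C = \text{True} \to \text{False} = \text{False}
E \to (D \to C) = \text{False} \to \text{False} = \text{True}
C \oplus (E \to (D \to C)) = \text{False} \oplus \text{True} = \text{True}
\lnot (C \oplus (E \to (D \to C))) = \lnot \text{True} = \text{False}
C \leftrightarrow D = \text{False} \leftrightarrow \text{True} = \text{False}
(C \leftrightarrow D) \to F = \text{False} \to \text{True} = \text{True}
\lnot (C \oplus (E \to (D \to C))) \to ((C \leftrightarrow D) \to F) = \text{False} \to \text{True} = \text{True}
E \leftrightarrow B = \text{False} \leftrightarrow \text{True} = \text{False}
(E \leftrightarrow B) \lor C = \text{False} \lor \text{False} = \text{False}
\lnot ((E \leftrightarrow B) \lor C) = \lnot \text{False} = \text{True}
(\lnot (C \oplus (E \to (D \to C))) \to ((C \leftrightarrow D) \to F)) \oplus \lnot ((E \leftrightarrow B) \lor C) = \text{True} \oplus \text{True} = \text{False}
\lnot ((\lnot (C \oplus (E \to (D \to C))) \to ((C \leftrightarrow D) \to F)) \oplus \lnot ((E \leftrightarrow B) \lor C)) = \lnot \text{False} = \text{True}
\lnot \lnot ((\lnot (C \oplus (E \to (D \to C))) \to ((C \leftrightarrow D) \to F)) \oplus \lnot ((E \leftrightarrow B) \lor C)) = \lnot \text{True} = \text{False}
D \oplus E = \text{True} \oplus \text{False} = \text{True}
(D \oplus E) \leftrightarrow D = \text{True} \leftrightarrow \text{True} = \text{True}
\lnot \lnot ((\lnot (C \oplus (E \to (D \to C))) \to ((C \leftrightarrow D) \to F)) \oplus \lnot ((E \leftrightarrow B) \lor C)) \to ((D \oplus E) \leftrightarrow D) = \text{False} \to \text{True} = \text{True}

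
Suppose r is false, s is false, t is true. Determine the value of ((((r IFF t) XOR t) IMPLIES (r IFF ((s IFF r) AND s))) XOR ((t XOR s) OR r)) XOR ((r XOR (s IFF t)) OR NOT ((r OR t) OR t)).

r IFF t = F IFF T = F
(r IFF t) XOR t = F XOR T = T
s IFF r = F IFF F = T
(s IFF r) AND s = T AND F = F
r IFF ((s IFF r) AND s) = F IFF F = T
((r IFF t) XOR t) IMPLIES (r IFF ((s IFF r) AND s)) = T IMPLIES T = T
t XOR s = T XOR F = T
(t XOR s) OR r = T OR F = T
(((r IFF t) XOR t) IMPLIES (r IFF ((s IFF r) AND s))) XOR ((t XOR s) OR r) = T XOR T = F
s IFF t = F IFF T = F
r XOR (s IFF t) = F XOR F = F
r OR t = F OR T = T
(r OR t) OR t = T OR T = T
NOT ((r OR t) OR t) = NOT T = F
(r XOR (s IFF t)) OR NOT ((r OR t) OR t) = F OR F = F
((((r IFF t) XOR t) IMPLIES (r IFF ((s IFF r) AND s))) XOR ((t XOR s) OR r)) XOR ((r XOR (s IFF t)) OR NOT ((r OR t) OR t)) = F XOR F = F

F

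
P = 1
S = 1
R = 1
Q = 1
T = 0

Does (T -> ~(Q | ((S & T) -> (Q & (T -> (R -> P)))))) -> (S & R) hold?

1

S & T = 1 & 0 = 0
R -> P = 1 -> 1 = 1
T -> (R -> P) = 0 -> 1 = 1
Q & (T -> (R -> P)) = 1 & 1 = 1
(S & T) -> (Q & (T -> (R -> P))) = 0 -> 1 = 1
Q | ((S & T) -> (Q & (T -> (R -> P)))) = 1 | 1 = 1
~(Q | ((S & T) -> (Q & (T -> (R -> P))))) = ~1 = 0
T -> ~(Q | ((S & T) -> (Q & (T -> (R -> P))))) = 0 -> 0 = 1
S & R = 1 & 1 = 1
(T -> ~(Q | ((S & T) -> (Q & (T -> (R -> P)))))) -> (S & R) = 1 -> 1 = 1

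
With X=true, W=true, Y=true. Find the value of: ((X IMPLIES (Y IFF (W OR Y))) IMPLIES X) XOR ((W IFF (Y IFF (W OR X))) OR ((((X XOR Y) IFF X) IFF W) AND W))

W OR Y = true OR true = true
Y IFF (W OR Y) = true IFF true = true
X IMPLIES (Y IFF (W OR Y)) = true IMPLIES true = true
(X IMPLIES (Y IFF (W OR Y))) IMPLIES X = true IMPLIES true = true
W OR X = true OR true = true
Y IFF (W OR X) = true IFF true = true
W IFF (Y IFF (W OR X)) = true IFF true = true
X XOR Y = true XOR true = false
(X XOR Y) IFF X = false IFF true = false
((X XOR Y) IFF X) IFF W = false IFF true = false
(((X XOR Y) IFF X) IFF W) AND W = false AND true = false
(W IFF (Y IFF (W OR X))) OR ((((X XOR Y) IFF X) IFF W) AND W) = true OR false = true
((X IMPLIES (Y IFF (W OR Y))) IMPLIES X) XOR ((W IFF (Y IFF (W OR X))) OR ((((X XOR Y) IFF X) IFF W) AND W)) = true XOR true = false

false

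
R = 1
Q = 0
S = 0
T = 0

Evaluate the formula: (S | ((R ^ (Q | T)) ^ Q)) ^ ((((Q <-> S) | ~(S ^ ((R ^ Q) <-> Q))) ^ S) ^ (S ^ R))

Substituting R=1, Q=0, S=0, T=0:
Q | T = 0 | 0 = 0
R ^ (Q | T) = 1 ^ 0 = 1
(R ^ (Q | T)) ^ Q = 1 ^ 0 = 1
S | ((R ^ (Q | T)) ^ Q) = 0 | 1 = 1
Q <-> S = 0 <-> 0 = 1
R ^ Q = 1 ^ 0 = 1
(R ^ Q) <-> Q = 1 <-> 0 = 0
S ^ ((R ^ Q) <-> Q) = 0 ^ 0 = 0
~(S ^ ((R ^ Q) <-> Q)) = ~0 = 1
(Q <-> S) | ~(S ^ ((R ^ Q) <-> Q)) = 1 | 1 = 1
((Q <-> S) | ~(S ^ ((R ^ Q) <-> Q))) ^ S = 1 ^ 0 = 1
S ^ R = 0 ^ 1 = 1
(((Q <-> S) | ~(S ^ ((R ^ Q) <-> Q))) ^ S) ^ (S ^ R) = 1 ^ 1 = 0
(S | ((R ^ (Q | T)) ^ Q)) ^ ((((Q <-> S) | ~(S ^ ((R ^ Q) <-> Q))) ^ S) ^ (S ^ R)) = 1 ^ 0 = 1

1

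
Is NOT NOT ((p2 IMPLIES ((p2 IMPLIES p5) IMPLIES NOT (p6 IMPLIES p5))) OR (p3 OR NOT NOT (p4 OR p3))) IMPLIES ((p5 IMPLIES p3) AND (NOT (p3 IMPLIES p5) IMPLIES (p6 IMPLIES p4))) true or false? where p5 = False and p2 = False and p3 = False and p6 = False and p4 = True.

True

p2 IMPLIES p5 = False IMPLIES False = True
p6 IMPLIES p5 = False IMPLIES False = True
NOT (p6 IMPLIES p5) = NOT True = False
(p2 IMPLIES p5) IMPLIES NOT (p6 IMPLIES p5) = True IMPLIES False = False
p2 IMPLIES ((p2 IMPLIES p5) IMPLIES NOT (p6 IMPLIES p5)) = False IMPLIES False = True
p4 OR p3 = True OR False = True
NOT (p4 OR p3) = NOT True = False
NOT NOT (p4 OR p3) = NOT False = True
p3 OR NOT NOT (p4 OR p3) = False OR True = True
(p2 IMPLIES ((p2 IMPLIES p5) IMPLIES NOT (p6 IMPLIES p5))) OR (p3 OR NOT NOT (p4 OR p3)) = True OR True = True
NOT ((p2 IMPLIES ((p2 IMPLIES p5) IMPLIES NOT (p6 IMPLIES p5))) OR (p3 OR NOT NOT (p4 OR p3))) = NOT True = False
NOT NOT ((p2 IMPLIES ((p2 IMPLIES p5) IMPLIES NOT (p6 IMPLIES p5))) OR (p3 OR NOT NOT (p4 OR p3))) = NOT False = True
p5 IMPLIES p3 = False IMPLIES False = True
p3 IMPLIES p5 = False IMPLIES False = True
NOT (p3 IMPLIES p5) = NOT True = False
p6 IMPLIES p4 = False IMPLIES True = True
NOT (p3 IMPLIES p5) IMPLIES (p6 IMPLIES p4) = False IMPLIES True = True
(p5 IMPLIES p3) AND (NOT (p3 IMPLIES p5) IMPLIES (p6 IMPLIES p4)) = True AND True = True
NOT NOT ((p2 IMPLIES ((p2 IMPLIES p5) IMPLIES NOT (p6 IMPLIES p5))) OR (p3 OR NOT NOT (p4 OR p3))) IMPLIES ((p5 IMPLIES p3) AND (NOT (p3 IMPLIES p5) IMPLIES (p6 IMPLIES p4))) = True IMPLIES True = True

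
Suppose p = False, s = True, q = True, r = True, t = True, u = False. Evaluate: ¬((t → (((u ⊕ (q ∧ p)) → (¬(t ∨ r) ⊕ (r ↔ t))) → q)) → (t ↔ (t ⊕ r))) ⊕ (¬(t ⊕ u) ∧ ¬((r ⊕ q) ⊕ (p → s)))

Substituting p=False, s=True, q=True, r=True, t=True, u=False:
q ∧ p = True ∧ False = False
u ⊕ (q ∧ p) = False ⊕ False = False
t ∨ r = True ∨ True = True
¬(t ∨ r) = ¬True = False
r ↔ t = True ↔ True = True
¬(t ∨ r) ⊕ (r ↔ t) = False ⊕ True = True
(u ⊕ (q ∧ p)) → (¬(t ∨ r) ⊕ (r ↔ t)) = False → True = True
((u ⊕ (q ∧ p)) → (¬(t ∨ r) ⊕ (r ↔ t))) → q = True → True = True
t → (((u ⊕ (q ∧ p)) → (¬(t ∨ r) ⊕ (r ↔ t))) → q) = True → True = True
t ⊕ r = True ⊕ True = False
t ↔ (t ⊕ r) = True ↔ False = False
(t → (((u ⊕ (q ∧ p)) → (¬(t ∨ r) ⊕ (r ↔ t))) → q)) → (t ↔ (t ⊕ r)) = True → False = False
¬((t → (((u ⊕ (q ∧ p)) → (¬(t ∨ r) ⊕ (r ↔ t))) → q)) → (t ↔ (t ⊕ r))) = ¬False = True
t ⊕ u = True ⊕ False = True
¬(t ⊕ u) = ¬True = False
r ⊕ q = True ⊕ True = False
p → s = False → True = True
(r ⊕ q) ⊕ (p → s) = False ⊕ True = True
¬((r ⊕ q) ⊕ (p → s)) = ¬True = False
¬(t ⊕ u) ∧ ¬((r ⊕ q) ⊕ (p → s)) = False ∧ False = False
¬((t → (((u ⊕ (q ∧ p)) → (¬(t ∨ r) ⊕ (r ↔ t))) → q)) → (t ↔ (t ⊕ r))) ⊕ (¬(t ⊕ u) ∧ ¬((r ⊕ q) ⊕ (p → s))) = True ⊕ False = True

True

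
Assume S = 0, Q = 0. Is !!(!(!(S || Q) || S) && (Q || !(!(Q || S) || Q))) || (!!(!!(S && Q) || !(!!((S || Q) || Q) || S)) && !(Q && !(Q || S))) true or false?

Substituting S=0, Q=0:
S || Q = 0 || 0 = 0
!(S || Q) = !0 = 1
!(S || Q) || S = 1 || 0 = 1
!(!(S || Q) || S) = !1 = 0
Q || S = 0 || 0 = 0
!(Q || S) = !0 = 1
!(Q || S) || Q = 1 || 0 = 1
!(!(Q || S) || Q) = !1 = 0
Q || !(!(Q || S) || Q) = 0 || 0 = 0
!(!(S || Q) || S) && (Q || !(!(Q || S) || Q)) = 0 && 0 = 0
!(!(!(S || Q) || S) && (Q || !(!(Q || S) || Q))) = !0 = 1
!!(!(!(S || Q) || S) && (Q || !(!(Q || S) || Q))) = !1 = 0
S && Q = 0 && 0 = 0
!(S && Q) = !0 = 1
!!(S && Q) = !1 = 0
S || Q = 0 || 0 = 0
(S || Q) || Q = 0 || 0 = 0
!((S || Q) || Q) = !0 = 1
!!((S || Q) || Q) = !1 = 0
!!((S || Q) || Q) || S = 0 || 0 = 0
!(!!((S || Q) || Q) || S) = !0 = 1
!!(S && Q) || !(!!((S || Q) || Q) || S) = 0 || 1 = 1
!(!!(S && Q) || !(!!((S || Q) || Q) || S)) = !1 = 0
!!(!!(S && Q) || !(!!((S || Q) || Q) || S)) = !0 = 1
Q || S = 0 || 0 = 0
!(Q || S) = !0 = 1
Q && !(Q || S) = 0 && 1 = 0
!(Q && !(Q || S)) = !0 = 1
!!(!!(S && Q) || !(!!((S || Q) || Q) || S)) && !(Q && !(Q || S)) = 1 && 1 = 1
!!(!(!(S || Q) || S) && (Q || !(!(Q || S) || Q))) || (!!(!!(S && Q) || !(!!((S || Q) || Q) || S)) && !(Q && !(Q || S))) = 0 || 1 = 1

1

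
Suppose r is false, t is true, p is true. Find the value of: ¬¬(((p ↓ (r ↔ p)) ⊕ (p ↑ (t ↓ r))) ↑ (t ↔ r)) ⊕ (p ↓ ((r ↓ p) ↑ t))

Substituting r=F, t=T, p=T:
r ↔ p = F ↔ T = F
p ↓ (r ↔ p) = T ↓ F = F
t ↓ r = T ↓ F = F
p ↑ (t ↓ r) = T ↑ F = T
(p ↓ (r ↔ p)) ⊕ (p ↑ (t ↓ r)) = F ⊕ T = T
t ↔ r = T ↔ F = F
((p ↓ (r ↔ p)) ⊕ (p ↑ (t ↓ r))) ↑ (t ↔ r) = T ↑ F = T
¬(((p ↓ (r ↔ p)) ⊕ (p ↑ (t ↓ r))) ↑ (t ↔ r)) = ¬T = F
¬¬(((p ↓ (r ↔ p)) ⊕ (p ↑ (t ↓ r))) ↑ (t ↔ r)) = ¬F = T
r ↓ p = F ↓ T = F
(r ↓ p) ↑ t = F ↑ T = T
p ↓ ((r ↓ p) ↑ t) = T ↓ T = F
¬¬(((p ↓ (r ↔ p)) ⊕ (p ↑ (t ↓ r))) ↑ (t ↔ r)) ⊕ (p ↓ ((r ↓ p) ↑ t)) = T ⊕ F = T

T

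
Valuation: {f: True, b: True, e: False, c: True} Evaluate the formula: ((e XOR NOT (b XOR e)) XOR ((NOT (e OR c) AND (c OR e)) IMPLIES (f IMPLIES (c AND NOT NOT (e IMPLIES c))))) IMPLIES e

False

b XOR e = True XOR False = True
NOT (b XOR e) = NOT True = False
e XOR NOT (b XOR e) = False XOR False = False
e OR c = False OR True = True
NOT (e OR c) = NOT True = False
c OR e = True OR False = True
NOT (e OR c) AND (c OR e) = False AND True = False
e IMPLIES c = False IMPLIES True = True
NOT (e IMPLIES c) = NOT True = False
NOT NOT (e IMPLIES c) = NOT False = True
c AND NOT NOT (e IMPLIES c) = True AND True = True
f IMPLIES (c AND NOT NOT (e IMPLIES c)) = True IMPLIES True = True
(NOT (e OR c) AND (c OR e)) IMPLIES (f IMPLIES (c AND NOT NOT (e IMPLIES c))) = False IMPLIES True = True
(e XOR NOT (b XOR e)) XOR ((NOT (e OR c) AND (c OR e)) IMPLIES (f IMPLIES (c AND NOT NOT (e IMPLIES c)))) = False XOR True = True
((e XOR NOT (b XOR e)) XOR ((NOT (e OR c) AND (c OR e)) IMPLIES (f IMPLIES (c AND NOT NOT (e IMPLIES c))))) IMPLIES e = True IMPLIES False = False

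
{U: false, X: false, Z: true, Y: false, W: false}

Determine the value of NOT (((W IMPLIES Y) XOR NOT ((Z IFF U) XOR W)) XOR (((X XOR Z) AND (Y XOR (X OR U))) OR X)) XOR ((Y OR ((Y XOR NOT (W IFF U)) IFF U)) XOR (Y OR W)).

Substituting U=false, X=false, Z=true, Y=false, W=false:
W IMPLIES Y = false IMPLIES false = true
Z IFF U = true IFF false = false
(Z IFF U) XOR W = false XOR false = false
NOT ((Z IFF U) XOR W) = NOT false = true
(W IMPLIES Y) XOR NOT ((Z IFF U) XOR W) = true XOR true = false
X XOR Z = false XOR true = true
X OR U = false OR false = false
Y XOR (X OR U) = false XOR false = false
(X XOR Z) AND (Y XOR (X OR U)) = true AND false = false
((X XOR Z) AND (Y XOR (X OR U))) OR X = false OR false = false
((W IMPLIES Y) XOR NOT ((Z IFF U) XOR W)) XOR (((X XOR Z) AND (Y XOR (X OR U))) OR X) = false XOR false = false
NOT (((W IMPLIES Y) XOR NOT ((Z IFF U) XOR W)) XOR (((X XOR Z) AND (Y XOR (X OR U))) OR X)) = NOT false = true
W IFF U = false IFF false = true
NOT (W IFF U) = NOT true = false
Y XOR NOT (W IFF U) = false XOR false = false
(Y XOR NOT (W IFF U)) IFF U = false IFF false = true
Y OR ((Y XOR NOT (W IFF U)) IFF U) = false OR true = true
Y OR W = false OR false = false
(Y OR ((Y XOR NOT (W IFF U)) IFF U)) XOR (Y OR W) = true XOR false = true
NOT (((W IMPLIES Y) XOR NOT ((Z IFF U) XOR W)) XOR (((X XOR Z) AND (Y XOR (X OR U))) OR X)) XOR ((Y OR ((Y XOR NOT (W IFF U)) IFF U)) XOR (Y OR W)) = true XOR true = false

false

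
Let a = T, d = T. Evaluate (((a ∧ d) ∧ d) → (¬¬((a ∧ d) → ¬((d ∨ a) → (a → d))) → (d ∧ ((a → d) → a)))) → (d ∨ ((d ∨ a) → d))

Substituting a=T, d=T:
a ∧ d = T ∧ T = T
(a ∧ d) ∧ d = T ∧ T = T
a ∧ d = T ∧ T = T
d ∨ a = T ∨ T = T
a → d = T → T = T
(d ∨ a) → (a → d) = T → T = T
¬((d ∨ a) → (a → d)) = ¬T = F
(a ∧ d) → ¬((d ∨ a) → (a → d)) = T → F = F
¬((a ∧ d) → ¬((d ∨ a) → (a → d))) = ¬F = T
¬¬((a ∧ d) → ¬((d ∨ a) → (a → d))) = ¬T = F
a → d = T → T = T
(a → d) → a = T → T = T
d ∧ ((a → d) → a) = T ∧ T = T
¬¬((a ∧ d) → ¬((d ∨ a) → (a → d))) → (d ∧ ((a → d) → a)) = F → T = T
((a ∧ d) ∧ d) → (¬¬((a ∧ d) → ¬((d ∨ a) → (a → d))) → (d ∧ ((a → d) → a))) = T → T = T
d ∨ a = T ∨ T = T
(d ∨ a) → d = T → T = T
d ∨ ((d ∨ a) → d) = T ∨ T = T
(((a ∧ d) ∧ d) → (¬¬((a ∧ d) → ¬((d ∨ a) → (a → d))) → (d ∧ ((a → d) → a)))) → (d ∨ ((d ∨ a) → d)) = T → T = T

T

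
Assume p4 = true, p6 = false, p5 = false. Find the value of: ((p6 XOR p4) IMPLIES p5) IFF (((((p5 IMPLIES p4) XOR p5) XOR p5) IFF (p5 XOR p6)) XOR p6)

Substituting p4=true, p6=false, p5=false:
p6 XOR p4 = false XOR true = true
(p6 XOR p4) IMPLIES p5 = true IMPLIES false = false
p5 IMPLIES p4 = false IMPLIES true = true
(p5 IMPLIES p4) XOR p5 = true XOR false = true
((p5 IMPLIES p4) XOR p5) XOR p5 = true XOR false = true
p5 XOR p6 = false XOR false = false
(((p5 IMPLIES p4) XOR p5) XOR p5) IFF (p5 XOR p6) = true IFF false = false
((((p5 IMPLIES p4) XOR p5) XOR p5) IFF (p5 XOR p6)) XOR p6 = false XOR false = false
((p6 XOR p4) IMPLIES p5) IFF (((((p5 IMPLIES p4) XOR p5) XOR p5) IFF (p5 XOR p6)) XOR p6) = false IFF false = true

true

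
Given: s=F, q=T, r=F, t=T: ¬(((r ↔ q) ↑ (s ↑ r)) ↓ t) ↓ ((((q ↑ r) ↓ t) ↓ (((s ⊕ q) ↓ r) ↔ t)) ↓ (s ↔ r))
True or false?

F

r ↔ q = F ↔ T = F
s ↑ r = F ↑ F = T
(r ↔ q) ↑ (s ↑ r) = F ↑ T = T
((r ↔ q) ↑ (s ↑ r)) ↓ t = T ↓ T = F
¬(((r ↔ q) ↑ (s ↑ r)) ↓ t) = ¬F = T
q ↑ r = T ↑ F = T
(q ↑ r) ↓ t = T ↓ T = F
s ⊕ q = F ⊕ T = T
(s ⊕ q) ↓ r = T ↓ F = F
((s ⊕ q) ↓ r) ↔ t = F ↔ T = F
((q ↑ r) ↓ t) ↓ (((s ⊕ q) ↓ r) ↔ t) = F ↓ F = T
s ↔ r = F ↔ F = T
(((q ↑ r) ↓ t) ↓ (((s ⊕ q) ↓ r) ↔ t)) ↓ (s ↔ r) = T ↓ T = F
¬(((r ↔ q) ↑ (s ↑ r)) ↓ t) ↓ ((((q ↑ r) ↓ t) ↓ (((s ⊕ q) ↓ r) ↔ t)) ↓ (s ↔ r)) = T ↓ F = F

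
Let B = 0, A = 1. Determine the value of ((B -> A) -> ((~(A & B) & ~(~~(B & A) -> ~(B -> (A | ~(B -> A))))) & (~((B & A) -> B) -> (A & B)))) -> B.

B -> A = 0 -> 1 = 1
A & B = 1 & 0 = 0
~(A & B) = ~0 = 1
B & A = 0 & 1 = 0
~(B & A) = ~0 = 1
~~(B & A) = ~1 = 0
B -> A = 0 -> 1 = 1
~(B -> A) = ~1 = 0
A | ~(B -> A) = 1 | 0 = 1
B -> (A | ~(B -> A)) = 0 -> 1 = 1
~(B -> (A | ~(B -> A))) = ~1 = 0
~~(B & A) -> ~(B -> (A | ~(B -> A))) = 0 -> 0 = 1
~(~~(B & A) -> ~(B -> (A | ~(B -> A)))) = ~1 = 0
~(A & B) & ~(~~(B & A) -> ~(B -> (A | ~(B -> A)))) = 1 & 0 = 0
B & A = 0 & 1 = 0
(B & A) -> B = 0 -> 0 = 1
~((B & A) -> B) = ~1 = 0
A & B = 1 & 0 = 0
~((B & A) -> B) -> (A & B) = 0 -> 0 = 1
(~(A & B) & ~(~~(B & A) -> ~(B -> (A | ~(B -> A))))) & (~((B & A) -> B) -> (A & B)) = 0 & 1 = 0
(B -> A) -> ((~(A & B) & ~(~~(B & A) -> ~(B -> (A | ~(B -> A))))) & (~((B & A) -> B) -> (A & B))) = 1 -> 0 = 0
((B -> A) -> ((~(A & B) & ~(~~(B & A) -> ~(B -> (A | ~(B -> A))))) & (~((B & A) -> B) -> (A & B)))) -> B = 0 -> 0 = 1

1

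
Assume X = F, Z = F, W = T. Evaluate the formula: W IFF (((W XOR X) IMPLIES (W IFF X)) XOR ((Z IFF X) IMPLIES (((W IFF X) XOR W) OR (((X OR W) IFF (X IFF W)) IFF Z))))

T

W XOR X = T XOR F = T
W IFF X = T IFF F = F
(W XOR X) IMPLIES (W IFF X) = T IMPLIES F = F
Z IFF X = F IFF F = T
W IFF X = T IFF F = F
(W IFF X) XOR W = F XOR T = T
X OR W = F OR T = T
X IFF W = F IFF T = F
(X OR W) IFF (X IFF W) = T IFF F = F
((X OR W) IFF (X IFF W)) IFF Z = F IFF F = T
((W IFF X) XOR W) OR (((X OR W) IFF (X IFF W)) IFF Z) = T OR T = T
(Z IFF X) IMPLIES (((W IFF X) XOR W) OR (((X OR W) IFF (X IFF W)) IFF Z)) = T IMPLIES T = T
((W XOR X) IMPLIES (W IFF X)) XOR ((Z IFF X) IMPLIES (((W IFF X) XOR W) OR (((X OR W) IFF (X IFF W)) IFF Z))) = F XOR T = T
W IFF (((W XOR X) IMPLIES (W IFF X)) XOR ((Z IFF X) IMPLIES (((W IFF X) XOR W) OR (((X OR W) IFF (X IFF W)) IFF Z)))) = T IFF T = T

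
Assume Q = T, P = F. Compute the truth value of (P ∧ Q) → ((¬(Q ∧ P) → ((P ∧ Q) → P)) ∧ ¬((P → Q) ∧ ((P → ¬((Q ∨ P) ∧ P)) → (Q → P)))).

T

P ∧ Q = F ∧ T = F
Q ∧ P = T ∧ F = F
¬(Q ∧ P) = ¬F = T
P ∧ Q = F ∧ T = F
(P ∧ Q) → P = F → F = T
¬(Q ∧ P) → ((P ∧ Q) → P) = T → T = T
P → Q = F → T = T
Q ∨ P = T ∨ F = T
(Q ∨ P) ∧ P = T ∧ F = F
¬((Q ∨ P) ∧ P) = ¬F = T
P → ¬((Q ∨ P) ∧ P) = F → T = T
Q → P = T → F = F
(P → ¬((Q ∨ P) ∧ P)) → (Q → P) = T → F = F
(P → Q) ∧ ((P → ¬((Q ∨ P) ∧ P)) → (Q → P)) = T ∧ F = F
¬((P → Q) ∧ ((P → ¬((Q ∨ P) ∧ P)) → (Q → P))) = ¬F = T
(¬(Q ∧ P) → ((P ∧ Q) → P)) ∧ ¬((P → Q) ∧ ((P → ¬((Q ∨ P) ∧ P)) → (Q → P))) = T ∧ T = T
(P ∧ Q) → ((¬(Q ∧ P) → ((P ∧ Q) → P)) ∧ ¬((P → Q) ∧ ((P → ¬((Q ∨ P) ∧ P)) → (Q → P)))) = F → T = T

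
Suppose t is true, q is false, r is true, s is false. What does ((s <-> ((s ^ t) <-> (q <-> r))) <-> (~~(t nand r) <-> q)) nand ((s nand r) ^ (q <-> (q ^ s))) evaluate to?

s ^ t = F ^ T = T
q <-> r = F <-> T = F
(s ^ t) <-> (q <-> r) = T <-> F = F
s <-> ((s ^ t) <-> (q <-> r)) = F <-> F = T
t nand r = T nand T = F
~(t nand r) = ~F = T
~~(t nand r) = ~T = F
~~(t nand r) <-> q = F <-> F = T
(s <-> ((s ^ t) <-> (q <-> r))) <-> (~~(t nand r) <-> q) = T <-> T = T
s nand r = F nand T = T
q ^ s = F ^ F = F
q <-> (q ^ s) = F <-> F = T
(s nand r) ^ (q <-> (q ^ s)) = T ^ T = F
((s <-> ((s ^ t) <-> (q <-> r))) <-> (~~(t nand r) <-> q)) nand ((s nand r) ^ (q <-> (q ^ s))) = T nand F = T

T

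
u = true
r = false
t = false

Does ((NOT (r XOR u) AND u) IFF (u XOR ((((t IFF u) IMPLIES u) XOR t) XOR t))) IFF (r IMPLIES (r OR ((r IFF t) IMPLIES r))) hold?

r XOR u = false XOR true = true
NOT (r XOR u) = NOT true = false
NOT (r XOR u) AND u = false AND true = false
t IFF u = false IFF true = false
(t IFF u) IMPLIES u = false IMPLIES true = true
((t IFF u) IMPLIES u) XOR t = true XOR false = true
(((t IFF u) IMPLIES u) XOR t) XOR t = true XOR false = true
u XOR ((((t IFF u) IMPLIES u) XOR t) XOR t) = true XOR true = false
(NOT (r XOR u) AND u) IFF (u XOR ((((t IFF u) IMPLIES u) XOR t) XOR t)) = false IFF false = true
r IFF t = false IFF false = true
(r IFF t) IMPLIES r = true IMPLIES false = false
r OR ((r IFF t) IMPLIES r) = false OR false = false
r IMPLIES (r OR ((r IFF t) IMPLIES r)) = false IMPLIES false = true
((NOT (r XOR u) AND u) IFF (u XOR ((((t IFF u) IMPLIES u) XOR t) XOR t))) IFF (r IMPLIES (r OR ((r IFF t) IMPLIES r))) = true IFF true = true

true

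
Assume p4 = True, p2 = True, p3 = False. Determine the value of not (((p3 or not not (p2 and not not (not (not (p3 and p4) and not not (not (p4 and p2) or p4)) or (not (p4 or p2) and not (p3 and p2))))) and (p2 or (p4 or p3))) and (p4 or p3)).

True

Substituting p4=True, p2=True, p3=False:
p3 and p4 = False and True = False
not (p3 and p4) = not False = True
p4 and p2 = True and True = True
not (p4 and p2) = not True = False
not (p4 and p2) or p4 = False or True = True
not (not (p4 and p2) or p4) = not True = False
not not (not (p4 and p2) or p4) = not False = True
not (p3 and p4) and not not (not (p4 and p2) or p4) = True and True = True
not (not (p3 and p4) and not not (not (p4 and p2) or p4)) = not True = False
p4 or p2 = True or True = True
not (p4 or p2) = not True = False
p3 and p2 = False and True = False
not (p3 and p2) = not False = True
not (p4 or p2) and not (p3 and p2) = False and True = False
not (not (p3 and p4) and not not (not (p4 and p2) or p4)) or (not (p4 or p2) and not (p3 and p2)) = False or False = False
not (not (not (p3 and p4) and not not (not (p4 and p2) or p4)) or (not (p4 or p2) and not (p3 and p2))) = not False = True
not not (not (not (p3 and p4) and not not (not (p4 and p2) or p4)) or (not (p4 or p2) and not (p3 and p2))) = not True = False
p2 and not not (not (not (p3 and p4) and not not (not (p4 and p2) or p4)) or (not (p4 or p2) and not (p3 and p2))) = True and False = False
not (p2 and not not (not (not (p3 and p4) and not not (not (p4 and p2) or p4)) or (not (p4 or p2) and not (p3 and p2)))) = not False = True
not not (p2 and not not (not (not (p3 and p4) and not not (not (p4 and p2) or p4)) or (not (p4 or p2) and not (p3 and p2)))) = not True = False
p3 or not not (p2 and not not (not (not (p3 and p4) and not not (not (p4 and p2) or p4)) or (not (p4 or p2) and not (p3 and p2)))) = False or False = False
p4 or p3 = True or False = True
p2 or (p4 or p3) = True or True = True
(p3 or not not (p2 and not not (not (not (p3 and p4) and not not (not (p4 and p2) or p4)) or (not (p4 or p2) and not (p3 and p2))))) and (p2 or (p4 or p3)) = False and True = False
p4 or p3 = True or False = True
((p3 or not not (p2 and not not (not (not (p3 and p4) and not not (not (p4 and p2) or p4)) or (not (p4 or p2) and not (p3 and p2))))) and (p2 or (p4 or p3))) and (p4 or p3) = False and True = False
not (((p3 or not not (p2 and not not (not (not (p3 and p4) and not not (not (p4 and p2) or p4)) or (not (p4 or p2) and not (p3 and p2))))) and (p2 or (p4 or p3))) and (p4 or p3)) = not False = True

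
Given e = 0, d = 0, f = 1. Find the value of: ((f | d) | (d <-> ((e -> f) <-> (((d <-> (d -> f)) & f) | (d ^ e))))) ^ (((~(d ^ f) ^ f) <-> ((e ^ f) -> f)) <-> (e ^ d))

1

Substituting e=0, d=0, f=1:
f | d = 1 | 0 = 1
e -> f = 0 -> 1 = 1
d -> f = 0 -> 1 = 1
d <-> (d -> f) = 0 <-> 1 = 0
(d <-> (d -> f)) & f = 0 & 1 = 0
d ^ e = 0 ^ 0 = 0
((d <-> (d -> f)) & f) | (d ^ e) = 0 | 0 = 0
(e -> f) <-> (((d <-> (d -> f)) & f) | (d ^ e)) = 1 <-> 0 = 0
d <-> ((e -> f) <-> (((d <-> (d -> f)) & f) | (d ^ e))) = 0 <-> 0 = 1
(f | d) | (d <-> ((e -> f) <-> (((d <-> (d -> f)) & f) | (d ^ e)))) = 1 | 1 = 1
d ^ f = 0 ^ 1 = 1
~(d ^ f) = ~1 = 0
~(d ^ f) ^ f = 0 ^ 1 = 1
e ^ f = 0 ^ 1 = 1
(e ^ f) -> f = 1 -> 1 = 1
(~(d ^ f) ^ f) <-> ((e ^ f) -> f) = 1 <-> 1 = 1
e ^ d = 0 ^ 0 = 0
((~(d ^ f) ^ f) <-> ((e ^ f) -> f)) <-> (e ^ d) = 1 <-> 0 = 0
((f | d) | (d <-> ((e -> f) <-> (((d <-> (d -> f)) & f) | (d ^ e))))) ^ (((~(d ^ f) ^ f) <-> ((e ^ f) -> f)) <-> (e ^ d)) = 1 ^ 0 = 1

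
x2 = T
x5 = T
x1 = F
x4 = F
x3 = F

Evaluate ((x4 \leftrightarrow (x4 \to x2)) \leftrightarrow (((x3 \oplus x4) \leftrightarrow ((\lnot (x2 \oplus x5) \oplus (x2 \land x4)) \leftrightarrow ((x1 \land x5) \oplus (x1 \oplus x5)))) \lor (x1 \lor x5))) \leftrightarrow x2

Substituting x2=T, x5=T, x1=F, x4=F, x3=F:
x4 \to x2 = F \to T = T
x4 \leftrightarrow (x4 \to x2) = F \leftrightarrow T = F
x3 \oplus x4 = F \oplus F = F
x2 \oplus x5 = T \oplus T = F
\lnot (x2 \oplus x5) = \lnot F = T
x2 \land x4 = T \land F = F
\lnot (x2 \oplus x5) \oplus (x2 \land x4) = T \oplus F = T
x1 \land x5 = F \land T = F
x1 \oplus x5 = F \oplus T = T
(x1 \land x5) \oplus (x1 \oplus x5) = F \oplus T = T
(\lnot (x2 \oplus x5) \oplus (x2 \land x4)) \leftrightarrow ((x1 \land x5) \oplus (x1 \oplus x5)) = T \leftrightarrow T = T
(x3 \oplus x4) \leftrightarrow ((\lnot (x2 \oplus x5) \oplus (x2 \land x4)) \leftrightarrow ((x1 \land x5) \oplus (x1 \oplus x5))) = F \leftrightarrow T = F
x1 \lor x5 = F \lor T = T
((x3 \oplus x4) \leftrightarrow ((\lnot (x2 \oplus x5) \oplus (x2 \land x4)) \leftrightarrow ((x1 \land x5) \oplus (x1 \oplus x5)))) \lor (x1 \lor x5) = F \lor T = T
(x4 \leftrightarrow (x4 \to x2)) \leftrightarrow (((x3 \oplus x4) \leftrightarrow ((\lnot (x2 \oplus x5) \oplus (x2 \land x4)) \leftrightarrow ((x1 \land x5) \oplus (x1 \oplus x5)))) \lor (x1 \lor x5)) = F \leftrightarrow T = F
((x4 \leftrightarrow (x4 \to x2)) \leftrightarrow (((x3 \oplus x4) \leftrightarrow ((\lnot (x2 \oplus x5) \oplus (x2 \land x4)) \leftrightarrow ((x1 \land x5) \oplus (x1 \oplus x5)))) \lor (x1 \lor x5))) \leftrightarrow x2 = F \leftrightarrow T = F

F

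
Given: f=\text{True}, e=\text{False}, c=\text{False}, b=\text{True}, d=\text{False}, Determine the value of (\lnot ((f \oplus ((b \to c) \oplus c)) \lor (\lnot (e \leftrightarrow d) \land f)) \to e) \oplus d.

\text{True}

b \to c = \text{True} \to \text{False} = \text{False}
(b \to c) \oplus c = \text{False} \oplus \text{False} = \text{False}
f \oplus ((b \to c) \oplus c) = \text{True} \oplus \text{False} = \text{True}
e \leftrightarrow d = \text{False} \leftrightarrow \text{False} = \text{True}
\lnot (e \leftrightarrow d) = \lnot \text{True} = \text{False}
\lnot (e \leftrightarrow d) \land f = \text{False} \land \text{True} = \text{False}
(f \oplus ((b \to c) \oplus c)) \lor (\lnot (e \leftrightarrow d) \land f) = \text{True} \lor \text{False} = \text{True}
\lnot ((f \oplus ((b \to c) \oplus c)) \lor (\lnot (e \leftrightarrow d) \land f)) = \lnot \text{True} = \text{False}
\lnot ((f \oplus ((b \to c) \oplus c)) \lor (\lnot (e \leftrightarrow d) \land f)) \to e = \text{False} \to \text{False} = \text{True}
(\lnot ((f \oplus ((b \to c) \oplus c)) \lor (\lnot (e \leftrightarrow d) \land f)) \to e) \oplus d = \text{True} \oplus \text{False} = \text{True}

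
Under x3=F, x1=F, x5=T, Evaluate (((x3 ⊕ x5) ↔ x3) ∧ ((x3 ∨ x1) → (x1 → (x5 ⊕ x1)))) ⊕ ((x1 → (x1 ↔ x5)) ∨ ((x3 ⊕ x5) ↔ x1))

T

x3 ⊕ x5 = F ⊕ T = T
(x3 ⊕ x5) ↔ x3 = T ↔ F = F
x3 ∨ x1 = F ∨ F = F
x5 ⊕ x1 = T ⊕ F = T
x1 → (x5 ⊕ x1) = F → T = T
(x3 ∨ x1) → (x1 → (x5 ⊕ x1)) = F → T = T
((x3 ⊕ x5) ↔ x3) ∧ ((x3 ∨ x1) → (x1 → (x5 ⊕ x1))) = F ∧ T = F
x1 ↔ x5 = F ↔ T = F
x1 → (x1 ↔ x5) = F → F = T
x3 ⊕ x5 = F ⊕ T = T
(x3 ⊕ x5) ↔ x1 = T ↔ F = F
(x1 → (x1 ↔ x5)) ∨ ((x3 ⊕ x5) ↔ x1) = T ∨ F = T
(((x3 ⊕ x5) ↔ x3) ∧ ((x3 ∨ x1) → (x1 → (x5 ⊕ x1)))) ⊕ ((x1 → (x1 ↔ x5)) ∨ ((x3 ⊕ x5) ↔ x1)) = F ⊕ T = T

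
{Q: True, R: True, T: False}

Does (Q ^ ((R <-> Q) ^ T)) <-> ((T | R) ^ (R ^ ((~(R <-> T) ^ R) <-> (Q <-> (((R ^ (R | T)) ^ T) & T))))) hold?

Substituting Q=True, R=True, T=False:
R <-> Q = True <-> True = True
(R <-> Q) ^ T = True ^ False = True
Q ^ ((R <-> Q) ^ T) = True ^ True = False
T | R = False | True = True
R <-> T = True <-> False = False
~(R <-> T) = ~False = True
~(R <-> T) ^ R = True ^ True = False
R | T = True | False = True
R ^ (R | T) = True ^ True = False
(R ^ (R | T)) ^ T = False ^ False = False
((R ^ (R | T)) ^ T) & T = False & False = False
Q <-> (((R ^ (R | T)) ^ T) & T) = True <-> False = False
(~(R <-> T) ^ R) <-> (Q <-> (((R ^ (R | T)) ^ T) & T)) = False <-> False = True
R ^ ((~(R <-> T) ^ R) <-> (Q <-> (((R ^ (R | T)) ^ T) & T))) = True ^ True = False
(T | R) ^ (R ^ ((~(R <-> T) ^ R) <-> (Q <-> (((R ^ (R | T)) ^ T) & T)))) = True ^ False = True
(Q ^ ((R <-> Q) ^ T)) <-> ((T | R) ^ (R ^ ((~(R <-> T) ^ R) <-> (Q <-> (((R ^ (R | T)) ^ T) & T))))) = False <-> True = False

False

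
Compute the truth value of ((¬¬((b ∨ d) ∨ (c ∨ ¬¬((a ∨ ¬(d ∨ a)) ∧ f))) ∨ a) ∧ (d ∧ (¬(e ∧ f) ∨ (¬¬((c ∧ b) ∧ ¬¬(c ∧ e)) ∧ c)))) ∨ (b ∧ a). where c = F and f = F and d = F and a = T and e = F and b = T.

b ∨ d = T ∨ F = T
d ∨ a = F ∨ T = T
¬(d ∨ a) = ¬T = F
a ∨ ¬(d ∨ a) = T ∨ F = T
(a ∨ ¬(d ∨ a)) ∧ f = T ∧ F = F
¬((a ∨ ¬(d ∨ a)) ∧ f) = ¬F = T
¬¬((a ∨ ¬(d ∨ a)) ∧ f) = ¬T = F
c ∨ ¬¬((a ∨ ¬(d ∨ a)) ∧ f) = F ∨ F = F
(b ∨ d) ∨ (c ∨ ¬¬((a ∨ ¬(d ∨ a)) ∧ f)) = T ∨ F = T
¬((b ∨ d) ∨ (c ∨ ¬¬((a ∨ ¬(d ∨ a)) ∧ f))) = ¬T = F
¬¬((b ∨ d) ∨ (c ∨ ¬¬((a ∨ ¬(d ∨ a)) ∧ f))) = ¬F = T
¬¬((b ∨ d) ∨ (c ∨ ¬¬((a ∨ ¬(d ∨ a)) ∧ f))) ∨ a = T ∨ T = T
e ∧ f = F ∧ F = F
¬(e ∧ f) = ¬F = T
c ∧ b = F ∧ T = F
c ∧ e = F ∧ F = F
¬(c ∧ e) = ¬F = T
¬¬(c ∧ e) = ¬T = F
(c ∧ b) ∧ ¬¬(c ∧ e) = F ∧ F = F
¬((c ∧ b) ∧ ¬¬(c ∧ e)) = ¬F = T
¬¬((c ∧ b) ∧ ¬¬(c ∧ e)) = ¬T = F
¬¬((c ∧ b) ∧ ¬¬(c ∧ e)) ∧ c = F ∧ F = F
¬(e ∧ f) ∨ (¬¬((c ∧ b) ∧ ¬¬(c ∧ e)) ∧ c) = T ∨ F = T
d ∧ (¬(e ∧ f) ∨ (¬¬((c ∧ b) ∧ ¬¬(c ∧ e)) ∧ c)) = F ∧ T = F
(¬¬((b ∨ d) ∨ (c ∨ ¬¬((a ∨ ¬(d ∨ a)) ∧ f))) ∨ a) ∧ (d ∧ (¬(e ∧ f) ∨ (¬¬((c ∧ b) ∧ ¬¬(c ∧ e)) ∧ c))) = T ∧ F = F
b ∧ a = T ∧ T = T
((¬¬((b ∨ d) ∨ (c ∨ ¬¬((a ∨ ¬(d ∨ a)) ∧ f))) ∨ a) ∧ (d ∧ (¬(e ∧ f) ∨ (¬¬((c ∧ b) ∧ ¬¬(c ∧ e)) ∧ c)))) ∨ (b ∧ a) = F ∨ T = T

T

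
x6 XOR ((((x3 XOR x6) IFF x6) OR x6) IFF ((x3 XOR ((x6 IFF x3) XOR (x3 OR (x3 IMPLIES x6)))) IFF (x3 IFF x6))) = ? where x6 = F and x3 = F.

x3 XOR x6 = F XOR F = F
(x3 XOR x6) IFF x6 = F IFF F = T
((x3 XOR x6) IFF x6) OR x6 = T OR F = T
x6 IFF x3 = F IFF F = T
x3 IMPLIES x6 = F IMPLIES F = T
x3 OR (x3 IMPLIES x6) = F OR T = T
(x6 IFF x3) XOR (x3 OR (x3 IMPLIES x6)) = T XOR T = F
x3 XOR ((x6 IFF x3) XOR (x3 OR (x3 IMPLIES x6))) = F XOR F = F
x3 IFF x6 = F IFF F = T
(x3 XOR ((x6 IFF x3) XOR (x3 OR (x3 IMPLIES x6)))) IFF (x3 IFF x6) = F IFF T = F
(((x3 XOR x6) IFF x6) OR x6) IFF ((x3 XOR ((x6 IFF x3) XOR (x3 OR (x3 IMPLIES x6)))) IFF (x3 IFF x6)) = T IFF F = F
x6 XOR ((((x3 XOR x6) IFF x6) OR x6) IFF ((x3 XOR ((x6 IFF x3) XOR (x3 OR (x3 IMPLIES x6)))) IFF (x3 IFF x6))) = F XOR F = F

F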